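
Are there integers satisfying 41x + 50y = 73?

Step 1: Compute gcd(41, 50).
gcd(41, 50) = 1

Step 2: Check divisibility.
Does 1 divide 73? 73 = 1 x 73, so yes.

By the theorem on linear Diophantine equations, 41x + 50y = 73 has integer solutions if and only if gcd(41, 50) divides 73. Since 1 | 73, solutions exist.

Yes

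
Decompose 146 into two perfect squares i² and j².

We need to find integers i, j > 0 such that i² + j² = 146.
Trying i = 5: j² = 146 - 5² = 146 - 25 = 121
j = 11
Check: 5² + 11² = 25 + 121 = 146 ✓

146 = 5² + 11²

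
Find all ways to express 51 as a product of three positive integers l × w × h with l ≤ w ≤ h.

Iterate l from 1 to ⌊51^(1/3)⌋. For each l dividing 51, iterate w ≥ l with w dividing 51/l, and set h = 51/(l·w).
Triples found (2): (1×1×51), (1×3×17)

(1×1×51), (1×3×17)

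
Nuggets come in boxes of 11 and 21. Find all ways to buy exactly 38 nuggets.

We need non-negative integers (x, y) with 11x + 21y = 38.
For each x in 0..3, check if 38 - 11x is a non-negative multiple of 21.
No x yields an integer y ≥ 0.

No solution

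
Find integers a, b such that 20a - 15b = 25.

Step 1: Check solvability.
gcd(20, 15) = 5
Since 5 divides 25, solutions exist.

Step 2: Apply extended Euclidean algorithm to find gcd.
We find integers such that 20*x0 + 15*y0 = 5

Step 3: Scale the particular solution.
Multiply by 25/5 = 5:
a = 5, b = 5

Step 4: Verify.
20*(5) - 15*(5) = 25 = 25 ✓

a = 5, b = 5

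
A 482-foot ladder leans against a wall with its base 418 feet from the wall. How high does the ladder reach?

The ladder, wall, and ground form a right triangle with hypotenuse 482 and one leg 418.
By the Pythagorean theorem: h² = 482² - 418² = 232324 - 174724 = 57600
h = √57600 = 240 feet

240 feet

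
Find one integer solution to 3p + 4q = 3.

Step 1: Check solvability.
gcd(3, 4) = 1
Since 1 divides 3, solutions exist.

Step 2: Apply extended Euclidean algorithm to find gcd.
We find integers such that 3*x0 + 4*y0 = 1

Step 3: Scale the particular solution.
Multiply by 3/1 = 3:
p = -3, q = 3

Step 4: Verify.
3*(-3) + 4*(3) = 3 = 3 ✓

p = -3, q = 3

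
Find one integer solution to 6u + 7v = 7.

Step 1: Check solvability.
gcd(6, 7) = 1
Since 1 divides 7, solutions exist.

Step 2: Apply extended Euclidean algorithm to find gcd.
We find integers such that 6*x0 + 7*y0 = 1

Step 3: Scale the particular solution.
Multiply by 7/1 = 7:
u = -7, v = 7

Step 4: Verify.
6*(-7) + 7*(7) = 7 = 7 ✓

u = -7, v = 7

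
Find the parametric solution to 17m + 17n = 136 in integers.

Step 1: Compute gcd(17, 17) = 17.
Since 17 divides 136, solutions exist.

Step 2: Find a particular solution using extended Euclidean algorithm.
We get m₀ = 0, n₀ = 8.
Check: 17*0 + 17*8 = 136 = 136 ✓

Step 3: Write the general solution.
m = 0 + (17/17)t = 0 + 1t
n = 8 - (17/17)t = 8 - 1t
for any integer t.

m = 0 + 1t, n = 8 - 1t for integer t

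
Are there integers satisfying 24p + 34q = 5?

Step 1: Compute gcd(24, 34).
gcd(24, 34) = 2

Step 2: Check divisibility.
Does 2 divide 5? 5 = 2 x 2 + 1, so no.

By the theorem on linear Diophantine equations, 24p + 34q = 5 has integer solutions if and only if gcd(24, 34) divides 5. Since 2 does not divide 5, no solutions exist.

No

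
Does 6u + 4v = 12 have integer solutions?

Step 1: Compute gcd(6, 4).
gcd(6, 4) = 2

Step 2: Check divisibility.
Does 2 divide 12? 12 = 2 x 6, so yes.

By the theorem on linear Diophantine equations, 6u + 4v = 12 has integer solutions if and only if gcd(6, 4) divides 12. Since 2 | 12, solutions exist.

Yes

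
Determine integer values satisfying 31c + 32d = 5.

Step 1: Check solvability.
gcd(31, 32) = 1
Since 1 divides 5, solutions exist.

Step 2: Apply extended Euclidean algorithm to find gcd.
We find integers such that 31*x0 + 32*y0 = 1

Step 3: Scale the particular solution.
Multiply by 5/1 = 5:
c = -5, d = 5

Step 4: Verify.
31*(-5) + 32*(5) = 5 = 5 ✓

c = -5, d = 5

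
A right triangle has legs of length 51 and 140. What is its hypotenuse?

c² = a² + b² = 51² + 140² = 2601 + 19600 = 22201
c = 149

149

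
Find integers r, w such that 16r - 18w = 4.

Step 1: Check solvability.
gcd(16, 18) = 2
Since 2 divides 4, solutions exist.

Step 2: Apply extended Euclidean algorithm to find gcd.
We find integers such that 16*x0 + 18*y0 = 2

Step 3: Scale the particular solution.
Multiply by 4/2 = 2:
r = -2, w = -2

Step 4: Verify.
16*(-2) - 18*(-2) = 4 = 4 ✓

r = -2, w = -2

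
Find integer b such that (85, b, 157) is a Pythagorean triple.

b² = c² - a² = 157² - 85² = 24649 - 7225 = 17424
b = sqrt(17424) = 132

132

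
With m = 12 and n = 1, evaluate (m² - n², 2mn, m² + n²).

a = m² - n² = 144 - 1 = 143
b = 2mn = 2·12·1 = 24
c = m² + n² = 144 + 1 = 145
Verify: 143² + 24² = 20449 + 576 = 21025 = 145² ✓

(143, 24, 145)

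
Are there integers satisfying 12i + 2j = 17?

Step 1: Compute gcd(12, 2).
gcd(12, 2) = 2

Step 2: Check divisibility.
Does 2 divide 17? 17 = 2 x 8 + 1, so no.

By the theorem on linear Diophantine equations, 12i + 2j = 17 has integer solutions if and only if gcd(12, 2) divides 17. Since 2 does not divide 17, no solutions exist.

No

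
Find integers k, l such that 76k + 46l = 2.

Step 1: Check solvability.
gcd(76, 46) = 2
Since 2 divides 2, solutions exist.

Step 2: Apply extended Euclidean algorithm to find gcd.
We find integers such that 76*x0 + 46*y0 = 2

Step 3: Scale the particular solution.
Multiply by 2/2 = 1:
k = -3, l = 5

Step 4: Verify.
76*(-3) + 46*(5) = 2 = 2 ✓

k = -3, l = 5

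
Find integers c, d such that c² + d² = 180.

We need to find integers c, d > 0 such that c² + d² = 180.
Trying c = 6: d² = 180 - 6² = 180 - 36 = 144
d = 12
Check: 6² + 12² = 36 + 144 = 180 ✓

180 = 6² + 12²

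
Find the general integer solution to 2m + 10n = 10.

Step 1: Compute gcd(2, 10) = 2.
Since 2 divides 10, solutions exist.

Step 2: Find a particular solution using extended Euclidean algorithm.
We get m₀ = 5, n₀ = 0.
Check: 2*5 + 10*0 = 10 = 10 ✓

Step 3: Write the general solution.
m = 5 + (10/2)t = 5 + 5t
n = 0 - (2/2)t = 0 - 1t
for any integer t.

m = 5 + 5t, n = 0 - 1t for integer t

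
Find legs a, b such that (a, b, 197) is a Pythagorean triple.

We need a² + b² = 197² = 38809.
Trying: 195² + 28² = 38025 + 784 = 38809 ✓

(195, 28, 197)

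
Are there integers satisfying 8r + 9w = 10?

Step 1: Compute gcd(8, 9).
gcd(8, 9) = 1

Step 2: Check divisibility.
Does 1 divide 10? 10 = 1 x 10, so yes.

By the theorem on linear Diophantine equations, 8r + 9w = 10 has integer solutions if and only if gcd(8, 9) divides 10. Since 1 | 10, solutions exist.

Yes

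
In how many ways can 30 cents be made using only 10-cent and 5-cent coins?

We need non-negative integers (x, y) with 10x + 5y = 30.
For each x from 0 to 3, check if (30 - 10x) is a non-negative multiple of 5.
Solutions (x, y): (0,6), (1,4), (2,2), (3,0)
Count: 4

4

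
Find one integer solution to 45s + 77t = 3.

Step 1: Check solvability.
gcd(45, 77) = 1
Since 1 divides 3, solutions exist.

Step 2: Apply extended Euclidean algorithm to find gcd.
We find integers such that 45*x0 + 77*y0 = 1

Step 3: Scale the particular solution.
Multiply by 3/1 = 3:
s = 36, t = -21

Step 4: Verify.
45*(36) + 77*(-21) = 3 = 3 ✓

s = 36, t = -21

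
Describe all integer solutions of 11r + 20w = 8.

Step 1: Compute gcd(11, 20) = 1.
Since 1 divides 8, solutions exist.

Step 2: Find a particular solution using extended Euclidean algorithm.
We get r₀ = -72, w₀ = 40.
Check: 11*-72 + 20*40 = 8 = 8 ✓

Step 3: Write the general solution.
r = -72 + (20/1)t = -72 + 20t
w = 40 - (11/1)t = 40 - 11t
for any integer t.

r = -72 + 20t, w = 40 - 11t for integer t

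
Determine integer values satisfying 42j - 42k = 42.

Step 1: Check solvability.
gcd(42, 42) = 42
Since 42 divides 42, solutions exist.

Step 2: Apply extended Euclidean algorithm to find gcd.
We find integers such that 42*x0 + 42*y0 = 42

Step 3: Scale the particular solution.
Multiply by 42/42 = 1:
j = 0, k = -1

Step 4: Verify.
42*(0) - 42*(-1) = 42 = 42 ✓

j = 0, k = -1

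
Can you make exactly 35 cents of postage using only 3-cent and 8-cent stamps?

We need non-negative x, y with 3x + 8y = 35.
gcd(3, 8) = 1 divides 35, so integer solutions exist.
Search for a non-negative one: x = 1 gives 8y = 35 - 3 = 32, so y = 4.
Check: 3·1 + 8·4 = 35 ✓

Yes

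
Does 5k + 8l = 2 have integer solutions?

Step 1: Compute gcd(5, 8).
gcd(5, 8) = 1

Step 2: Check divisibility.
Does 1 divide 2? 2 = 1 x 2, so yes.

By the theorem on linear Diophantine equations, 5k + 8l = 2 has integer solutions if and only if gcd(5, 8) divides 2. Since 1 | 2, solutions exist.

Yes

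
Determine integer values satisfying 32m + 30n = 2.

Step 1: Check solvability.
gcd(32, 30) = 2
Since 2 divides 2, solutions exist.

Step 2: Apply extended Euclidean algorithm to find gcd.
We find integers such that 32*x0 + 30*y0 = 2

Step 3: Scale the particular solution.
Multiply by 2/2 = 1:
m = 1, n = -1

Step 4: Verify.
32*(1) + 30*(-1) = 2 = 2 ✓

m = 1, n = -1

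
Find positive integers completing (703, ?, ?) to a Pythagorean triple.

We need the other leg and hypotenuse such that 703² + x² = c².
Take x = 504, c = 865: 703² + 504² = 494209 + 254016 = 748225 = 865² ✓
Triple: (703, 504, 865)

(703, 504, 865)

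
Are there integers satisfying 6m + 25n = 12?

Step 1: Compute gcd(6, 25).
gcd(6, 25) = 1

Step 2: Check divisibility.
Does 1 divide 12? 12 = 1 x 12, so yes.

By the theorem on linear Diophantine equations, 6m + 25n = 12 has integer solutions if and only if gcd(6, 25) divides 12. Since 1 | 12, solutions exist.

Yes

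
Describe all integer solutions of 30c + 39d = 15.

Step 1: Compute gcd(30, 39) = 3.
Since 3 divides 15, solutions exist.

Step 2: Find a particular solution using extended Euclidean algorithm.
We get c₀ = 20, d₀ = -15.
Check: 30*20 + 39*-15 = 15 = 15 ✓

Step 3: Write the general solution.
c = 20 + (39/3)t = 20 + 13t
d = -15 - (30/3)t = -15 - 10t
for any integer t.

c = 20 + 13t, d = -15 - 10t for integer t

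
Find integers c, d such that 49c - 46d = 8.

Step 1: Check solvability.
gcd(49, 46) = 1
Since 1 divides 8, solutions exist.

Step 2: Apply extended Euclidean algorithm to find gcd.
We find integers such that 49*x0 + 46*y0 = 1

Step 3: Scale the particular solution.
Multiply by 8/1 = 8:
c = -120, d = -128

Step 4: Verify.
49*(-120) - 46*(-128) = 8 = 8 ✓

c = -120, d = -128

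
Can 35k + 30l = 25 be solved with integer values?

Step 1: Compute gcd(35, 30).
gcd(35, 30) = 5

Step 2: Check divisibility.
Does 5 divide 25? 25 = 5 x 5, so yes.

By the theorem on linear Diophantine equations, 35k + 30l = 25 has integer solutions if and only if gcd(35, 30) divides 25. Since 5 | 25, solutions exist.

Yes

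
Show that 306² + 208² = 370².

Compute a² + b²:
306² + 208² = 93636 + 43264 = 136900
Compute c²:
370² = 136900
Since 136900 = 136900, it is a Pythagorean triple.

Yes, it is a Pythagorean triple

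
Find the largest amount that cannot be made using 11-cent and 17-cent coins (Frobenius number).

For two coprime denominations a and b, the Frobenius number (largest value not representable as a non-negative combination) is ab - a - b.
Here gcd(11, 17) = 1, so they are coprime.
F(11, 17) = 11·17 - 11 - 17 = 187 - 28 = 159

159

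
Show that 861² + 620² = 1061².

Compute a² + b² = 861² + 620² = 741321 + 384400 = 1125721
Compute c² = 1061² = 1125721
Since 1125721 = 1125721, confirmed.

Yes, it is a Pythagorean triple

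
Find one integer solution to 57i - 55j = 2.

Step 1: Check solvability.
gcd(57, 55) = 1
Since 1 divides 2, solutions exist.

Step 2: Apply extended Euclidean algorithm to find gcd.
We find integers such that 57*x0 + 55*y0 = 1

Step 3: Scale the particular solution.
Multiply by 2/1 = 2:
i = -54, j = -56

Step 4: Verify.
57*(-54) - 55*(-56) = 2 = 2 ✓

i = -54, j = -56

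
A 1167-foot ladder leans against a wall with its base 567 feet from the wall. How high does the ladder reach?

The ladder, wall, and ground form a right triangle with hypotenuse 1167 and one leg 567.
By the Pythagorean theorem: h² = 1167² - 567² = 1361889 - 321489 = 1040400
h = √1040400 = 1020 feet

1020 feet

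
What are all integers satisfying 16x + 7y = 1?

Step 1: Compute gcd(16, 7) = 1.
Since 1 divides 1, solutions exist.

Step 2: Find a particular solution using extended Euclidean algorithm.
We get x₀ = -3, y₀ = 7.
Check: 16*-3 + 7*7 = 1 = 1 ✓

Step 3: Write the general solution.
x = -3 + (7/1)t = -3 + 7t
y = 7 - (16/1)t = 7 - 16t
for any integer t.

x = -3 + 7t, y = 7 - 16t for integer t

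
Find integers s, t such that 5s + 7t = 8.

Step 1: Check solvability.
gcd(5, 7) = 1
Since 1 divides 8, solutions exist.

Step 2: Apply extended Euclidean algorithm to find gcd.
We find integers such that 5*x0 + 7*y0 = 1

Step 3: Scale the particular solution.
Multiply by 8/1 = 8:
s = 24, t = -16

Step 4: Verify.
5*(24) + 7*(-16) = 8 = 8 ✓

s = 24, t = -16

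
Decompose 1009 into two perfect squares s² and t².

We need to find integers s, t > 0 such that s² + t² = 1009.
Trying s = 15: t² = 1009 - 15² = 1009 - 225 = 784
t = 28
Check: 15² + 28² = 225 + 784 = 1009 ✓

1009 = 15² + 28²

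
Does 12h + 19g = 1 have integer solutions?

Step 1: Compute gcd(12, 19).
gcd(12, 19) = 1

Step 2: Check divisibility.
Does 1 divide 1? 1 = 1 x 1, so yes.

By the theorem on linear Diophantine equations, 12h + 19g = 1 has integer solutions if and only if gcd(12, 19) divides 1. Since 1 | 1, solutions exist.

Yes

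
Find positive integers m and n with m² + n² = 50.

We need to find integers m, n > 0 such that m² + n² = 50.
Trying m = 1: n² = 50 - 1² = 50 - 1 = 49
n = 7
Check: 1² + 7² = 1 + 49 = 50 ✓

50 = 1² + 7²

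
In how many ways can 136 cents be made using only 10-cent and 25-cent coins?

We need non-negative integers (x, y) with 10x + 25y = 136.
For each x from 0 to 13, check if (136 - 10x) is a non-negative multiple of 25.
Solutions (x, y): none
Count: 0

0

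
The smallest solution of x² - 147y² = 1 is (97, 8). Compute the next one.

Solutions to x² - Dy² = 1 are generated by powers of (x₀ + y₀√D).
The next solution satisfies x₁ + y₁√147 = (x₀ + y₀√147)², giving:
x₁ = x₀² + 147y₀² = 97² + 147·8² = 9409 + 9408 = 18817
y₁ = 2x₀y₀ = 2·97·8 = 1552

Verify: 18817² - 147·1552² = 354079489 - 354079488 = 1 ✓

x = 18817, y = 1552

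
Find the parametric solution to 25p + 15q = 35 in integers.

Step 1: Compute gcd(25, 15) = 5.
Since 5 divides 35, solutions exist.

Step 2: Find a particular solution using extended Euclidean algorithm.
We get p₀ = -7, q₀ = 14.
Check: 25*-7 + 15*14 = 35 = 35 ✓

Step 3: Write the general solution.
p = -7 + (15/5)t = -7 + 3t
q = 14 - (25/5)t = 14 - 5t
for any integer t.

p = -7 + 3t, q = 14 - 5t for integer t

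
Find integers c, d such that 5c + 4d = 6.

Step 1: Check solvability.
gcd(5, 4) = 1
Since 1 divides 6, solutions exist.

Step 2: Apply extended Euclidean algorithm to find gcd.
We find integers such that 5*x0 + 4*y0 = 1

Step 3: Scale the particular solution.
Multiply by 6/1 = 6:
c = 6, d = -6

Step 4: Verify.
5*(6) + 4*(-6) = 6 = 6 ✓

c = 6, d = -6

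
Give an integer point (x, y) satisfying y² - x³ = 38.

Try small integer x values and check whether x³ + 38 is a perfect square.
x = 11: x³ + 38 = 11³ + 38 = 1331 + 38 = 1369
Is 1369 a perfect square? 37² = 1369 ✓
So (x, y) = (11, -37) is a solution.

x = 11, y = -37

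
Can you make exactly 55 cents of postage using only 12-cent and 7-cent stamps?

We need non-negative x, y with 12x + 7y = 55.
gcd(12, 7) = 1 divides 55, so integer solutions exist.
Search for a non-negative one: x = 4 gives 7y = 55 - 48 = 7, so y = 1.
Check: 12·4 + 7·1 = 55 ✓

Yes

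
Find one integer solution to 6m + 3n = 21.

Step 1: Check solvability.
gcd(6, 3) = 3
Since 3 divides 21, solutions exist.

Step 2: Apply extended Euclidean algorithm to find gcd.
We find integers such that 6*x0 + 3*y0 = 3

Step 3: Scale the particular solution.
Multiply by 21/3 = 7:
m = 0, n = 7

Step 4: Verify.
6*(0) + 3*(7) = 21 = 21 ✓

m = 0, n = 7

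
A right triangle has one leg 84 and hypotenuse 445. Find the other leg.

a² = c² - b² = 198025 - 7056 = 190969
a = 437

437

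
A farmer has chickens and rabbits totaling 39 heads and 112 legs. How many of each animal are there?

Let c = chickens, r = rabbits.
Heads: c + r = 39
Legs: 2c + 4r = 112
From the first equation, c = 39 - r. Substitute:
2(39 - r) + 4r = 112
78 + 2r = 112
r = (112 - 78)/2 = 17
c = 39 - 17 = 22

Chickens: 22, Rabbits: 17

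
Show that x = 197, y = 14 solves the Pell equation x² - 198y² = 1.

Compute x² = 197² = 38809
Compute 198y² = 198·14² = 198·196 = 38808
x² - 198y² = 38809 - 38808 = 1
Since this equals 1, (197, 14) is a solution.

Yes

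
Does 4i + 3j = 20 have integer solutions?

Step 1: Compute gcd(4, 3).
gcd(4, 3) = 1

Step 2: Check divisibility.
Does 1 divide 20? 20 = 1 x 20, so yes.

By the theorem on linear Diophantine equations, 4i + 3j = 20 has integer solutions if and only if gcd(4, 3) divides 20. Since 1 | 20, solutions exist.

Yes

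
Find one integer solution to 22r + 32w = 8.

Step 1: Check solvability.
gcd(22, 32) = 2
Since 2 divides 8, solutions exist.

Step 2: Apply extended Euclidean algorithm to find gcd.
We find integers such that 22*x0 + 32*y0 = 2

Step 3: Scale the particular solution.
Multiply by 8/2 = 4:
r = 12, w = -8

Step 4: Verify.
22*(12) + 32*(-8) = 8 = 8 ✓

r = 12, w = -8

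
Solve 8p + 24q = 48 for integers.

Step 1: Check solvability.
gcd(8, 24) = 8
Since 8 divides 48, solutions exist.

Step 2: Apply extended Euclidean algorithm to find gcd.
We find integers such that 8*x0 + 24*y0 = 8

Step 3: Scale the particular solution.
Multiply by 48/8 = 6:
p = 6, q = 0

Step 4: Verify.
8*(6) + 24*(0) = 48 = 48 ✓

p = 6, q = 0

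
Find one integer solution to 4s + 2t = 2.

Step 1: Check solvability.
gcd(4, 2) = 2
Since 2 divides 2, solutions exist.

Step 2: Apply extended Euclidean algorithm to find gcd.
We find integers such that 4*x0 + 2*y0 = 2

Step 3: Scale the particular solution.
Multiply by 2/2 = 1:
s = 0, t = 1

Step 4: Verify.
4*(0) + 2*(1) = 2 = 2 ✓

s = 0, t = 1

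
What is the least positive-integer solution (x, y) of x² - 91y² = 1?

We seek the smallest positive integers (x, y) with x² - 91y² = 1, i.e., x² = 91y² + 1.
Try successive y values:
y = 1: x² = 91·1² + 1 = 92, not a perfect square
y = 2: x² = 91·2² + 1 = 365, not a perfect square
y = 3: x² = 91·3² + 1 = 820, not a perfect square
... continuing the search (or via continued fractions) ...
y = 165: x² = 91·165² + 1 = 2477476, x = 1574 ✓

Verify: 1574² - 91·165² = 2477476 - 2477475 = 1 ✓

x = 1574, y = 165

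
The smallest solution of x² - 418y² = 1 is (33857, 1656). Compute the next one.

Solutions to x² - Dy² = 1 are generated by powers of (x₀ + y₀√D).
The next solution satisfies x₁ + y₁√418 = (x₀ + y₀√418)², giving:
x₁ = x₀² + 418y₀² = 33857² + 418·1656² = 1146296449 + 1146296448 = 2292592897
y₁ = 2x₀y₀ = 2·33857·1656 = 112134384

Verify: 2292592897² - 418·112134384² = 5255982191374852609 - 5255982191374852608 = 1 ✓

x = 2292592897, y = 112134384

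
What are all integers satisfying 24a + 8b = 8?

Step 1: Compute gcd(24, 8) = 8.
Since 8 divides 8, solutions exist.

Step 2: Find a particular solution using extended Euclidean algorithm.
We get a₀ = 0, b₀ = 1.
Check: 24*0 + 8*1 = 8 = 8 ✓

Step 3: Write the general solution.
a = 0 + (8/8)t = 0 + 1t
b = 1 - (24/8)t = 1 - 3t
for any integer t.

a = 0 + 1t, b = 1 - 3t for integer t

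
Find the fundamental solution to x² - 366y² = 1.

We seek the smallest positive integers (x, y) with x² - 366y² = 1, i.e., x² = 366y² + 1.
Try successive y values:
y = 1: x² = 366·1² + 1 = 367, not a perfect square
y = 2: x² = 366·2² + 1 = 1465, not a perfect square
y = 3: x² = 366·3² + 1 = 3295, not a perfect square
... continuing the search (or via continued fractions) ...
y = 47458: x² = 366·47458² + 1 = 824327805625, x = 907925 ✓

Verify: 907925² - 366·47458² = 824327805625 - 824327805624 = 1 ✓

x = 907925, y = 47458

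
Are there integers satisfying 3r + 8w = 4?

Step 1: Compute gcd(3, 8).
gcd(3, 8) = 1

Step 2: Check divisibility.
Does 1 divide 4? 4 = 1 x 4, so yes.

By the theorem on linear Diophantine equations, 3r + 8w = 4 has integer solutions if and only if gcd(3, 8) divides 4. Since 1 | 4, solutions exist.

Yes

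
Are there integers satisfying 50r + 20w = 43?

Step 1: Compute gcd(50, 20).
gcd(50, 20) = 10

Step 2: Check divisibility.
Does 10 divide 43? 43 = 10 x 4 + 3, so no.

By the theorem on linear Diophantine equations, 50r + 20w = 43 has integer solutions if and only if gcd(50, 20) divides 43. Since 10 does not divide 43, no solutions exist.

No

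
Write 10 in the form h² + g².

We need to find integers h, g > 0 such that h² + g² = 10.
Trying h = 1: g² = 10 - 1² = 10 - 1 = 9
g = 3
Check: 1² + 3² = 1 + 9 = 10 ✓

10 = 1² + 3²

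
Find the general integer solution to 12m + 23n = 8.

Step 1: Compute gcd(12, 23) = 1.
Since 1 divides 8, solutions exist.

Step 2: Find a particular solution using extended Euclidean algorithm.
We get m₀ = 16, n₀ = -8.
Check: 12*16 + 23*-8 = 8 = 8 ✓

Step 3: Write the general solution.
m = 16 + (23/1)t = 16 + 23t
n = -8 - (12/1)t = -8 - 12t
for any integer t.

m = 16 + 23t, n = -8 - 12t for integer t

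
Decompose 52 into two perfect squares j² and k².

We need to find integers j, k > 0 such that j² + k² = 52.
Trying j = 4: k² = 52 - 4² = 52 - 16 = 36
k = 6
Check: 4² + 6² = 16 + 36 = 52 ✓

52 = 4² + 6²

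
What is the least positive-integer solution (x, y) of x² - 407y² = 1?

We seek the smallest positive integers (x, y) with x² - 407y² = 1, i.e., x² = 407y² + 1.
Try successive y values:
y = 1: x² = 407·1² + 1 = 408, not a perfect square
y = 2: x² = 407·2² + 1 = 1629, not a perfect square
y = 3: x² = 407·3² + 1 = 3664, not a perfect square
... continuing the search (or via continued fractions) ...
y = 132: x² = 407·132² + 1 = 7091569, x = 2663 ✓

Verify: 2663² - 407·132² = 7091569 - 7091568 = 1 ✓

x = 2663, y = 132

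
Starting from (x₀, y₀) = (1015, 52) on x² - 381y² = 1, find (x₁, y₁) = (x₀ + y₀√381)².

Solutions to x² - Dy² = 1 are generated by powers of (x₀ + y₀√D).
The next solution satisfies x₁ + y₁√381 = (x₀ + y₀√381)², giving:
x₁ = x₀² + 381y₀² = 1015² + 381·52² = 1030225 + 1030224 = 2060449
y₁ = 2x₀y₀ = 2·1015·52 = 105560

Verify: 2060449² - 381·105560² = 4245450081601 - 4245450081600 = 1 ✓

x = 2060449, y = 105560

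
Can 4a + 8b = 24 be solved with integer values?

Step 1: Compute gcd(4, 8).
gcd(4, 8) = 4

Step 2: Check divisibility.
Does 4 divide 24? 24 = 4 x 6, so yes.

By the theorem on linear Diophantine equations, 4a + 8b = 24 has integer solutions if and only if gcd(4, 8) divides 24. Since 4 | 24, solutions exist.

Yes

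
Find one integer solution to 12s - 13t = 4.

Step 1: Check solvability.
gcd(12, 13) = 1
Since 1 divides 4, solutions exist.

Step 2: Apply extended Euclidean algorithm to find gcd.
We find integers such that 12*x0 + 13*y0 = 1

Step 3: Scale the particular solution.
Multiply by 4/1 = 4:
s = -4, t = -4

Step 4: Verify.
12*(-4) - 13*(-4) = 4 = 4 ✓

s = -4, t = -4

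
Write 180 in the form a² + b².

We need to find integers a, b > 0 such that a² + b² = 180.
Trying a = 6: b² = 180 - 6² = 180 - 36 = 144
b = 12
Check: 6² + 12² = 36 + 144 = 180 ✓

180 = 6² + 12²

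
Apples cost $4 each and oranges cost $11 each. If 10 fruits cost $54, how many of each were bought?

Let a = apples, o = oranges.
a + o = 10
4a + 11o = 54
Substitute o = 10 - a:
4a + 11(10 - a) = 54
(4 - 11)a = 54 - 110
-7a = -56
a = 8, o = 10 - 8 = 2

Apples: 8, Oranges: 2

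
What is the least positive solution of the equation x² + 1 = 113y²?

We need x² = 113y² - 1. Try successive y:
y = 1: x² = 113·1² - 1 = 112, not a perfect square
y = 2: x² = 113·2² - 1 = 451, not a perfect square
y = 3: x² = 113·3² - 1 = 1016, not a perfect square
...
y = 73: x² = 113·73² - 1 = 602176 = 776² ✓
Check: 776² - 113·73² = 602176 - 602177 = -1 ✓

x = 776, y = 73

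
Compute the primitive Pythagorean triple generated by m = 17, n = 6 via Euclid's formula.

a = m² - n² = 289 - 36 = 253
b = 2mn = 2·17·6 = 204
c = m² + n² = 289 + 36 = 325
Verify: 253² + 204² = 64009 + 41616 = 105625 = 325² ✓

(253, 204, 325)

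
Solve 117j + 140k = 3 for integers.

Step 1: Check solvability.
gcd(117, 140) = 1
Since 1 divides 3, solutions exist.

Step 2: Apply extended Euclidean algorithm to find gcd.
We find integers such that 117*x0 + 140*y0 = 1

Step 3: Scale the particular solution.
Multiply by 3/1 = 3:
j = -201, k = 168

Step 4: Verify.
117*(-201) + 140*(168) = 3 = 3 ✓

j = -201, k = 168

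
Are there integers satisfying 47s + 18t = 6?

Step 1: Compute gcd(47, 18).
gcd(47, 18) = 1

Step 2: Check divisibility.
Does 1 divide 6? 6 = 1 x 6, so yes.

By the theorem on linear Diophantine equations, 47s + 18t = 6 has integer solutions if and only if gcd(47, 18) divides 6. Since 1 | 6, solutions exist.

Yes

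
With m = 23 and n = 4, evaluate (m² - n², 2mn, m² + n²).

a = m² - n² = 529 - 16 = 513
b = 2mn = 2·23·4 = 184
c = m² + n² = 529 + 16 = 545
Verify: 513² + 184² = 263169 + 33856 = 297025 = 545² ✓

(513, 184, 545)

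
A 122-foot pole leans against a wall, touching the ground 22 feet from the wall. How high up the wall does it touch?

The ladder, wall, and ground form a right triangle with hypotenuse 122 and one leg 22.
By the Pythagorean theorem: h² = 122² - 22² = 14884 - 484 = 14400
h = √14400 = 120 feet

120 feet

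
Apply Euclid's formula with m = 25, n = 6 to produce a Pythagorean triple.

a = m² - n² = 25² - 6² = 625 - 36 = 589
b = 2mn = 2·25·6 = 300
c = m² + n² = 625 + 36 = 661
Verify: 589² + 300² = 346921 + 90000 = 436921 = 661² ✓

(589, 300, 661)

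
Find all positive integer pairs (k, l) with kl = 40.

The positive divisors of 40 are: 1, 2, 4, 5, 8, 10, 20, 40.
Each divisor d gives the pair (d, 40/d):
(1, 40), (2, 20), (4, 10), (5, 8), (8, 5), (10, 4), (20, 2), (40, 1)

(1, 40), (2, 20), (4, 10), (5, 8), (8, 5), (10, 4), (20, 2), (40, 1)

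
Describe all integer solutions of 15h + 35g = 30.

Step 1: Compute gcd(15, 35) = 5.
Since 5 divides 30, solutions exist.

Step 2: Find a particular solution using extended Euclidean algorithm.
We get h₀ = -12, g₀ = 6.
Check: 15*-12 + 35*6 = 30 = 30 ✓

Step 3: Write the general solution.
h = -12 + (35/5)t = -12 + 7t
g = 6 - (15/5)t = 6 - 3t
for any integer t.

h = -12 + 7t, g = 6 - 3t for integer t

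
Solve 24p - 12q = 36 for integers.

Step 1: Check solvability.
gcd(24, 12) = 12
Since 12 divides 36, solutions exist.

Step 2: Apply extended Euclidean algorithm to find gcd.
We find integers such that 24*x0 + 12*y0 = 12

Step 3: Scale the particular solution.
Multiply by 36/12 = 3:
p = 0, q = -3

Step 4: Verify.
24*(0) - 12*(-3) = 36 = 36 ✓

p = 0, q = -3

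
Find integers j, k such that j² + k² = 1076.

We need to find integers j, k > 0 such that j² + k² = 1076.
Trying j = 20: k² = 1076 - 20² = 1076 - 400 = 676
k = 26
Check: 20² + 26² = 400 + 676 = 1076 ✓

1076 = 20² + 26²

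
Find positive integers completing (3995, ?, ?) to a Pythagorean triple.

We need the other leg and hypotenuse such that 3995² + x² = c².
Take x = 4800, c = 6245: 3995² + 4800² = 15960025 + 23040000 = 39000025 = 6245² ✓
Triple: (3995, 4800, 6245)

(3995, 4800, 6245)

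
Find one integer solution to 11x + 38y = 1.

Step 1: Check solvability.
gcd(11, 38) = 1
Since 1 divides 1, solutions exist.

Step 2: Apply extended Euclidean algorithm to find gcd.
We find integers such that 11*x0 + 38*y0 = 1

Step 3: Scale the particular solution.
Multiply by 1/1 = 1:
x = 7, y = -2

Step 4: Verify.
11*(7) + 38*(-2) = 1 = 1 ✓

x = 7, y = -2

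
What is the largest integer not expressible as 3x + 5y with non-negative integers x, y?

For two coprime denominations a and b, the Frobenius number (largest value not representable as a non-negative combination) is ab - a - b.
Here gcd(3, 5) = 1, so they are coprime.
F(3, 5) = 3·5 - 3 - 5 = 15 - 8 = 7

7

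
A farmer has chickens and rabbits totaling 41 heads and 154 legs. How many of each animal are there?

Let c = chickens, r = rabbits.
Heads: c + r = 41
Legs: 2c + 4r = 154
From the first equation, c = 41 - r. Substitute:
2(41 - r) + 4r = 154
82 + 2r = 154
r = (154 - 82)/2 = 36
c = 41 - 36 = 5

Chickens: 5, Rabbits: 36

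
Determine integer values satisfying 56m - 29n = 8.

Step 1: Check solvability.
gcd(56, 29) = 1
Since 1 divides 8, solutions exist.

Step 2: Apply extended Euclidean algorithm to find gcd.
We find integers such that 56*x0 + 29*y0 = 1

Step 3: Scale the particular solution.
Multiply by 8/1 = 8:
m = 112, n = 216

Step 4: Verify.
56*(112) - 29*(216) = 8 = 8 ✓

m = 112, n = 216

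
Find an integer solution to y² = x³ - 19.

Try small integer x values and check whether x³ - 19 is a perfect square.
x = 7: x³ - 19 = 7³ - 19 = 343 - 19 = 324
Is 324 a perfect square? 18² = 324 ✓
So (x, y) = (7, 18) is a solution.

x = 7, y = 18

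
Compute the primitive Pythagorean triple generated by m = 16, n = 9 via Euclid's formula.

a = m² - n² = 16² - 9² = 256 - 81 = 175
b = 2mn = 2·16·9 = 288
c = m² + n² = 256 + 81 = 337
Verify: 175² + 288² = 30625 + 82944 = 113569 = 337² ✓

(175, 288, 337)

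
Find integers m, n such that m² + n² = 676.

We need to find integers m, n > 0 such that m² + n² = 676.
Trying m = 10: n² = 676 - 10² = 676 - 100 = 576
n = 24
Check: 10² + 24² = 100 + 576 = 676 ✓

676 = 10² + 24²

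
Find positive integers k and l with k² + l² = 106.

We need to find integers k, l > 0 such that k² + l² = 106.
Trying k = 5: l² = 106 - 5² = 106 - 25 = 81
l = 9
Check: 5² + 9² = 25 + 81 = 106 ✓

106 = 5² + 9²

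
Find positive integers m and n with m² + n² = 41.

We need to find integers m, n > 0 such that m² + n² = 41.
Trying m = 4: n² = 41 - 4² = 41 - 16 = 25
n = 5
Check: 4² + 5² = 16 + 25 = 41 ✓

41 = 4² + 5²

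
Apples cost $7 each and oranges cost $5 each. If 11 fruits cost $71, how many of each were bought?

Let a = apples, o = oranges.
a + o = 11
7a + 5o = 71
Substitute o = 11 - a:
7a + 5(11 - a) = 71
(7 - 5)a = 71 - 55
2a = 16
a = 8, o = 11 - 8 = 3

Apples: 8, Oranges: 3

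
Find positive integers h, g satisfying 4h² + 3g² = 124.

Try small values of h and check whether (124 - 4h²)/3 is a perfect square.
h = 2: 4·2² = 16, so 3g² = 124 - 16 = 108, giving g² = 36, g = 6.
Check: 4·2² + 3·6² = 16 + 108 = 124 ✓

h = 2, g = 6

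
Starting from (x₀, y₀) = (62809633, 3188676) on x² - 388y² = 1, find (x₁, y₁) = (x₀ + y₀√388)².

Solutions to x² - Dy² = 1 are generated by powers of (x₀ + y₀√D).
The next solution satisfies x₁ + y₁√388 = (x₀ + y₀√388)², giving:
x₁ = x₀² + 388y₀² = 62809633² + 388·3188676² = 3945049997594689 + 3945049997594688 = 7890099995189377
y₁ = 2x₀y₀ = 2·62809633·3188676 = 400559138631816

Verify: 7890099995189377² - 388·400559138631816² = 62253677934087406958542093648129 - 62253677934087406958542093648128 = 1 ✓

x = 7890099995189377, y = 400559138631816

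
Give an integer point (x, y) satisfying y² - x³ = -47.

Try small integer x values and check whether x³ - 47 is a perfect square.
x = 6: x³ - 47 = 6³ - 47 = 216 - 47 = 169
Is 169 a perfect square? 13² = 169 ✓
So (x, y) = (6, 13) is a solution.

x = 6, y = 13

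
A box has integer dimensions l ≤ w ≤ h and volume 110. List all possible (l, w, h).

Iterate l from 1 to ⌊110^(1/3)⌋. For each l dividing 110, iterate w ≥ l with w dividing 110/l, and set h = 110/(l·w).
Triples found (5): (1×1×110), (1×2×55), (1×5×22), (1×10×11), (2×5×11)

(1×1×110), (1×2×55), (1×5×22), (1×10×11), (2×5×11)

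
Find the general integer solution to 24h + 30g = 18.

Step 1: Compute gcd(24, 30) = 6.
Since 6 divides 18, solutions exist.

Step 2: Find a particular solution using extended Euclidean algorithm.
We get h₀ = -3, g₀ = 3.
Check: 24*-3 + 30*3 = 18 = 18 ✓

Step 3: Write the general solution.
h = -3 + (30/6)t = -3 + 5t
g = 3 - (24/6)t = 3 - 4t
for any integer t.

h = -3 + 5t, g = 3 - 4t for integer t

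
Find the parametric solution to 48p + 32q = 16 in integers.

Step 1: Compute gcd(48, 32) = 16.
Since 16 divides 16, solutions exist.

Step 2: Find a particular solution using extended Euclidean algorithm.
We get p₀ = 1, q₀ = -1.
Check: 48*1 + 32*-1 = 16 = 16 ✓

Step 3: Write the general solution.
p = 1 + (32/16)t = 1 + 2t
q = -1 - (48/16)t = -1 - 3t
for any integer t.

p = 1 + 2t, q = -1 - 3t for integer t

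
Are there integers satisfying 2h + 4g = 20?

Step 1: Compute gcd(2, 4).
gcd(2, 4) = 2

Step 2: Check divisibility.
Does 2 divide 20? 20 = 2 x 10, so yes.

By the theorem on linear Diophantine equations, 2h + 4g = 20 has integer solutions if and only if gcd(2, 4) divides 20. Since 2 | 20, solutions exist.

Yes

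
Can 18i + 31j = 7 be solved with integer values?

Step 1: Compute gcd(18, 31).
gcd(18, 31) = 1

Step 2: Check divisibility.
Does 1 divide 7? 7 = 1 x 7, so yes.

By the theorem on linear Diophantine equations, 18i + 31j = 7 has integer solutions if and only if gcd(18, 31) divides 7. Since 1 | 7, solutions exist.

Yes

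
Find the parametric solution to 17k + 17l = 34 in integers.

Step 1: Compute gcd(17, 17) = 17.
Since 17 divides 34, solutions exist.

Step 2: Find a particular solution using extended Euclidean algorithm.
We get k₀ = 0, l₀ = 2.
Check: 17*0 + 17*2 = 34 = 34 ✓

Step 3: Write the general solution.
k = 0 + (17/17)t = 0 + 1t
l = 2 - (17/17)t = 2 - 1t
for any integer t.

k = 0 + 1t, l = 2 - 1t for integer t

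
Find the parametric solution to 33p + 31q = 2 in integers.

Step 1: Compute gcd(33, 31) = 1.
Since 1 divides 2, solutions exist.

Step 2: Find a particular solution using extended Euclidean algorithm.
We get p₀ = -30, q₀ = 32.
Check: 33*-30 + 31*32 = 2 = 2 ✓

Step 3: Write the general solution.
p = -30 + (31/1)t = -30 + 31t
q = 32 - (33/1)t = 32 - 33t
for any integer t.

p = -30 + 31t, q = 32 - 33t for integer t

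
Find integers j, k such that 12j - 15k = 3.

Step 1: Check solvability.
gcd(12, 15) = 3
Since 3 divides 3, solutions exist.

Step 2: Apply extended Euclidean algorithm to find gcd.
We find integers such that 12*x0 + 15*y0 = 3

Step 3: Scale the particular solution.
Multiply by 3/3 = 1:
j = -1, k = -1

Step 4: Verify.
12*(-1) - 15*(-1) = 3 = 3 ✓

j = -1, k = -1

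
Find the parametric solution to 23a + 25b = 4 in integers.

Step 1: Compute gcd(23, 25) = 1.
Since 1 divides 4, solutions exist.

Step 2: Find a particular solution using extended Euclidean algorithm.
We get a₀ = 48, b₀ = -44.
Check: 23*48 + 25*-44 = 4 = 4 ✓

Step 3: Write the general solution.
a = 48 + (25/1)t = 48 + 25t
b = -44 - (23/1)t = -44 - 23t
for any integer t.

a = 48 + 25t, b = -44 - 23t for integer t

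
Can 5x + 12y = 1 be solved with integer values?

Step 1: Compute gcd(5, 12).
gcd(5, 12) = 1

Step 2: Check divisibility.
Does 1 divide 1? 1 = 1 x 1, so yes.

By the theorem on linear Diophantine equations, 5x + 12y = 1 has integer solutions if and only if gcd(5, 12) divides 1. Since 1 | 1, solutions exist.

Yes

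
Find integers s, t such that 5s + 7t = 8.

Step 1: Check solvability.
gcd(5, 7) = 1
Since 1 divides 8, solutions exist.

Step 2: Apply extended Euclidean algorithm to find gcd.
We find integers such that 5*x0 + 7*y0 = 1

Step 3: Scale the particular solution.
Multiply by 8/1 = 8:
s = 24, t = -16

Step 4: Verify.
5*(24) + 7*(-16) = 8 = 8 ✓

s = 24, t = -16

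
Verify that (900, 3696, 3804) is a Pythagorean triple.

Compute a² + b² = 900² + 3696² = 810000 + 13660416 = 14470416
Compute c² = 3804² = 14470416
Since 14470416 = 14470416, confirmed.

Yes, it is a Pythagorean triple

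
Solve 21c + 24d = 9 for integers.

Step 1: Check solvability.
gcd(21, 24) = 3
Since 3 divides 9, solutions exist.

Step 2: Apply extended Euclidean algorithm to find gcd.
We find integers such that 21*x0 + 24*y0 = 3

Step 3: Scale the particular solution.
Multiply by 9/3 = 3:
c = -3, d = 3

Step 4: Verify.
21*(-3) + 24*(3) = 9 = 9 ✓

c = -3, d = 3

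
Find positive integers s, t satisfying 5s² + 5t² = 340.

Try small values of s and check whether (340 - 5s²)/5 is a perfect square.
s = 2: 5·2² = 20, so 5t² = 340 - 20 = 320, giving t² = 64, t = 8.
Check: 5·2² + 5·8² = 20 + 320 = 340 ✓

s = 2, t = 8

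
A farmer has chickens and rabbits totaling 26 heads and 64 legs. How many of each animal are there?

Let c = chickens, r = rabbits.
Heads: c + r = 26
Legs: 2c + 4r = 64
From the first equation, c = 26 - r. Substitute:
2(26 - r) + 4r = 64
52 + 2r = 64
r = (64 - 52)/2 = 6
c = 26 - 6 = 20

Chickens: 20, Rabbits: 6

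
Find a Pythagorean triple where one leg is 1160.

We need the other leg and hypotenuse such that 1160² + x² = c².
Take x = 3264, c = 3464: 1160² + 3264² = 1345600 + 10653696 = 11999296 = 3464² ✓
Triple: (1160, 3264, 3464)

(1160, 3264, 3464)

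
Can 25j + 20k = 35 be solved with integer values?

Step 1: Compute gcd(25, 20).
gcd(25, 20) = 5

Step 2: Check divisibility.
Does 5 divide 35? 35 = 5 x 7, so yes.

By the theorem on linear Diophantine equations, 25j + 20k = 35 has integer solutions if and only if gcd(25, 20) divides 35. Since 5 | 35, solutions exist.

Yes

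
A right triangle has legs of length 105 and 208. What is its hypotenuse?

c² = a² + b² = 105² + 208² = 11025 + 43264 = 54289
c = 233

233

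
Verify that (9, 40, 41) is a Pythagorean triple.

Compute a² + b² = 9² + 40² = 81 + 1600 = 1681
Compute c² = 41² = 1681
Since 1681 = 1681, confirmed.

Yes, it is a Pythagorean triple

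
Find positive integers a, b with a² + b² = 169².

We need a² + b² = 169² = 28561.
Trying: 119² + 120² = 14161 + 14400 = 28561 ✓

(119, 120, 169)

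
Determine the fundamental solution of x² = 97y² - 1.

We need x² = 97y² - 1. Try successive y:
y = 1: x² = 97·1² - 1 = 96, not a perfect square
y = 2: x² = 97·2² - 1 = 387, not a perfect square
y = 3: x² = 97·3² - 1 = 872, not a perfect square
...
y = 569: x² = 97·569² - 1 = 31404816 = 5604² ✓
Check: 5604² - 97·569² = 31404816 - 31404817 = -1 ✓

x = 5604, y = 569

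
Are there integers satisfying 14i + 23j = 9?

Step 1: Compute gcd(14, 23).
gcd(14, 23) = 1

Step 2: Check divisibility.
Does 1 divide 9? 9 = 1 x 9, so yes.

By the theorem on linear Diophantine equations, 14i + 23j = 9 has integer solutions if and only if gcd(14, 23) divides 9. Since 1 | 9, solutions exist.

Yes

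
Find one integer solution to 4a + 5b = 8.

Step 1: Check solvability.
gcd(4, 5) = 1
Since 1 divides 8, solutions exist.

Step 2: Apply extended Euclidean algorithm to find gcd.
We find integers such that 4*x0 + 5*y0 = 1

Step 3: Scale the particular solution.
Multiply by 8/1 = 8:
a = -8, b = 8

Step 4: Verify.
4*(-8) + 5*(8) = 8 = 8 ✓

a = -8, b = 8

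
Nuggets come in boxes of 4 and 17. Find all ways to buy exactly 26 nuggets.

We need non-negative integers (x, y) with 4x + 17y = 26.
For each x in 0..6, check if 26 - 4x is a non-negative multiple of 17.
No x yields an integer y ≥ 0.

No solution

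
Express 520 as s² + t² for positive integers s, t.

We need to find integers s, t > 0 such that s² + t² = 520.
Trying s = 6: t² = 520 - 6² = 520 - 36 = 484
t = 22
Check: 6² + 22² = 36 + 484 = 520 ✓

520 = 6² + 22²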